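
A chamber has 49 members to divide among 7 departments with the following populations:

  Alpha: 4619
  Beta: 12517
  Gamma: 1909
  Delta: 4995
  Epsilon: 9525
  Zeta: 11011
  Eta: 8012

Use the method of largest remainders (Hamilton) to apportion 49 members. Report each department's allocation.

Total 52588; standard divisor 52588/49 ≈ 1073.224.
Standard quotas: Alpha 4.3039, Beta 11.6630, Gamma 1.7788, Delta 4.6542, Epsilon 8.8751, Zeta 10.2597, Eta 7.4654.
Lower quotas: Alpha 4, Beta 11, Gamma 1, Delta 4, Epsilon 8, Zeta 10, Eta 7 (sum 45, leaving 4 seats).
Remainders in descending order: Epsilon 0.8751, Gamma 0.7788, Beta 0.6630, Delta 0.6542, Eta 0.4654, Alpha 0.3039, Zeta 0.2597.
Largest remainders: Epsilon, Gamma, Beta, Delta receive the extra seats.

Alpha: 4, Beta: 12, Gamma: 2, Delta: 5, Epsilon: 9, Zeta: 10, Eta: 7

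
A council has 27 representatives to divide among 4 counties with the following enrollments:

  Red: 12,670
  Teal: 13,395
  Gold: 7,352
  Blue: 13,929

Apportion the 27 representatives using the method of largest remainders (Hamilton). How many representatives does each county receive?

Red 7, Teal 8, Gold 4, Blue 8

The standard divisor is 47346/27 ≈ 1753.556.
Standard quotas: Red 7.2253, Teal 7.6388, Gold 4.1926, Blue 7.9433.
Lower quotas: Red 7, Teal 7, Gold 4, Blue 7 (sum 25, leaving 2 seats).
Remainders in descending order: Blue 0.9433, Teal 0.6388, Red 0.2253, Gold 0.1926.
Largest remainders: Blue, Teal receive the extra seats.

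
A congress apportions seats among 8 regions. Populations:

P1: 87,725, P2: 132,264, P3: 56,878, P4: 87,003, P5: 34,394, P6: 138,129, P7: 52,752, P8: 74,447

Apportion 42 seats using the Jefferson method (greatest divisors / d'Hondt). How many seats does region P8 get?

Standard divisor 663592/42 ≈ 15799.81; standard quotas: P1 5.552, P2 8.371, P3 3.600, P4 5.507, P5 2.177, P6 8.742, P7 3.339, P8 4.712.
Rounding down gives 5, 8, 3, 5, 2, 8, 3, 4 = 38 seats, so the divisor must be adjusted.
With modified divisor 14560: modified quotas P1 6.025, P2 9.084, P3 3.906, P4 5.975, P5 2.362, P6 9.487, P7 3.623, P8 5.113.
Rounding down: P1 6, P2 9, P3 3, P4 5, P5 2, P6 9, P7 3, P8 5 (total 42).
P8 receives 5.

5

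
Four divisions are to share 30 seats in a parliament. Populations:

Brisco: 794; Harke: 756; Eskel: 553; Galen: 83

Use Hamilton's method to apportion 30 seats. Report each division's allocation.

Standard divisor: 2186 ÷ 30 ≈ 72.867.
Standard quotas: Brisco 10.897, Harke 10.375, Eskel 7.589, Galen 1.139.
Lower quotas: Brisco 10, Harke 10, Eskel 7, Galen 1 (sum 28, leaving 2 seats).
Remainders in descending order: Brisco 0.897, Eskel 0.589, Harke 0.375, Galen 0.139.
The surplus seats go to Brisco, Eskel.

Brisco: 11; Harke: 10; Eskel: 8; Galen: 1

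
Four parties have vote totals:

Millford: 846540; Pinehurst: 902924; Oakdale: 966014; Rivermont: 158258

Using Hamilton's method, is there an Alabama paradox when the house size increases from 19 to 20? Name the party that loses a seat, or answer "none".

At 19 seats: Millford 6, Pinehurst 6, Oakdale 6, Rivermont 1.
At 20 seats: Millford 6, Pinehurst 6, Oakdale 7, Rivermont 1.
No party's allocation decreased.

none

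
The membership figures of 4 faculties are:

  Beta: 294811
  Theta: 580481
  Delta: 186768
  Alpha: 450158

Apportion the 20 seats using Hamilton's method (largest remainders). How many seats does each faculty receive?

Beta 4, Theta 8, Delta 2, Alpha 6

Standard divisor: 1512218 ÷ 20 ≈ 75610.9.
Standard quotas: Beta 3.8991, Theta 7.6772, Delta 2.4701, Alpha 5.9536.
Lower quotas: Beta 3, Theta 7, Delta 2, Alpha 5 (sum 17, leaving 3 seats).
Remainders in descending order: Alpha 0.9536, Beta 0.8991, Theta 0.6772, Delta 0.4701.
The surplus seats go to Alpha, Beta, Theta.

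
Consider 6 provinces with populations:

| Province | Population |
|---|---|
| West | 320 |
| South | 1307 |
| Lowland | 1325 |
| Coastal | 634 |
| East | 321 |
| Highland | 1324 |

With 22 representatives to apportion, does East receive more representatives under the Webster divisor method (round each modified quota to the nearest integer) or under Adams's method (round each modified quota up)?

Adams

Webster: West 1, South 5, Lowland 6, Coastal 3, East 1, Highland 6.
Adams: West 2, South 5, Lowland 5, Coastal 3, East 2, Highland 5.
East gets 1 under Webster and 2 under Adams.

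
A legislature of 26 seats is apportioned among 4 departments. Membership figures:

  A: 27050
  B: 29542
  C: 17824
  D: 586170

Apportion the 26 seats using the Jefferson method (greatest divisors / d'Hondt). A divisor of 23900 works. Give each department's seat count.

With modified divisor 23900: modified quotas A 1.132, B 1.236, C 0.746, D 24.526.
Rounding down: A 1, B 1, C 0, D 24 (total 26).

A=1, B=1, C=0, D=24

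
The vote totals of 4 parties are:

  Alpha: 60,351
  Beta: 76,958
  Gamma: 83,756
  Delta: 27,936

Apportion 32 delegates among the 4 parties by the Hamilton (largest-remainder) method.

Standard divisor: 249001 ÷ 32 ≈ 7781.281.
Standard quotas: Alpha 7.7559, Beta 9.8901, Gamma 10.7638, Delta 3.5902.
Lower quotas: Alpha 7, Beta 9, Gamma 10, Delta 3 (sum 29, leaving 3 seats).
Remainders in descending order: Beta 0.8901, Gamma 0.7638, Alpha 0.7559, Delta 0.5902.
Largest remainders: Beta, Gamma, Alpha receive the extra seats.

Alpha 8; Beta 10; Gamma 11; Delta 3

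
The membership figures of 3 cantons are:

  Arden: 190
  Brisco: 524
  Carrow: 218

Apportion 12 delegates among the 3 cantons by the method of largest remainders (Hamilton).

The standard divisor is 932/12 ≈ 77.667.
Standard quotas: Arden 2.446, Brisco 6.747, Carrow 2.807.
Lower quotas: Arden 2, Brisco 6, Carrow 2 (sum 10, leaving 2 seats).
Remainders in descending order: Carrow 0.807, Brisco 0.747, Arden 0.446.
The surplus seats go to Carrow, Brisco.

Arden 2; Brisco 7; Carrow 3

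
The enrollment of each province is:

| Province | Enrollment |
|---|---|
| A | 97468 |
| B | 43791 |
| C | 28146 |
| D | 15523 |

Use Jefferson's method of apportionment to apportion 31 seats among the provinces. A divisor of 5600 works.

With modified divisor 5600: modified quotas A 17.405, B 7.820, C 5.026, D 2.772.
Rounding down: A 17, B 7, C 5, D 2 (total 31).

A=17, B=7, C=5, D=2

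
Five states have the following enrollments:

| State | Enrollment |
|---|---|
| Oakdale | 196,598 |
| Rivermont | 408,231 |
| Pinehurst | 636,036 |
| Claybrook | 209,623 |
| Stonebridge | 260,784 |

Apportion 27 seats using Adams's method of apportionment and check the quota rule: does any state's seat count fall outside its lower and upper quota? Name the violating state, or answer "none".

Standard quotas: Oakdale 3.102, Rivermont 6.441, Pinehurst 10.035, Claybrook 3.307, Stonebridge 4.115.
Adams allocation: Oakdale 3, Rivermont 6, Pinehurst 10, Claybrook 4, Stonebridge 4.
Every allocation lies between the lower and upper quota.

none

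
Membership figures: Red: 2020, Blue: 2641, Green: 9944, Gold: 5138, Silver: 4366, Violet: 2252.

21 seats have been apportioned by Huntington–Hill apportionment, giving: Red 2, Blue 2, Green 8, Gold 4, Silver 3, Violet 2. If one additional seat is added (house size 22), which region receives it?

Priority for the next seat is population ÷ (√(s·(s+1))).
Priorities: Red 824.662, Blue 1078.184, Green 1171.912, Gold 1148.892, Silver 1260.356, Violet 919.375.
Highest priority: Silver.

Silver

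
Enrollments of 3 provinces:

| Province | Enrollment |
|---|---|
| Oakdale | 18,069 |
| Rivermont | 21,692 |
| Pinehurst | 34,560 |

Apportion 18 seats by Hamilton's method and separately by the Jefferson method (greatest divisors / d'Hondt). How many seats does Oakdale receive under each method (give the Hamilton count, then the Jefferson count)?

5 and 4

Hamilton: Oakdale 5, Rivermont 5, Pinehurst 8.
Jefferson: Oakdale 4, Rivermont 5, Pinehurst 9.
Oakdale gets 5 under Hamilton and 4 under Jefferson.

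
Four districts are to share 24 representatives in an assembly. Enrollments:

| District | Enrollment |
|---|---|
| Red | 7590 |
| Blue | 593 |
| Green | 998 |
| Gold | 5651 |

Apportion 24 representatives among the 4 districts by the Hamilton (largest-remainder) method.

The standard divisor is 14832/24 = 618.
Standard quotas: Red 12.2816, Blue 0.9595, Green 1.6149, Gold 9.1440.
Lower quotas: Red 12, Blue 0, Green 1, Gold 9 (sum 22, leaving 2 seats).
Remainders in descending order: Blue 0.9595, Green 0.6149, Red 0.2816, Gold 0.1440.
Largest remainders: Blue, Green receive the extra seats.

Red 12, Blue 1, Green 2, Gold 9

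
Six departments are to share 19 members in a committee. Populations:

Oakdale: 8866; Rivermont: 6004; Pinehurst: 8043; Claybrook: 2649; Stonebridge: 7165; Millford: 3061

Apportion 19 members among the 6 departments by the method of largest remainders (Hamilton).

Total 35788; standard divisor 35788/19 ≈ 1883.579.
Standard quotas: Oakdale 4.7070, Rivermont 3.1875, Pinehurst 4.2701, Claybrook 1.4064, Stonebridge 3.8039, Millford 1.6251.
Lower quotas: Oakdale 4, Rivermont 3, Pinehurst 4, Claybrook 1, Stonebridge 3, Millford 1 (sum 16, leaving 3 seats).
Remainders in descending order: Stonebridge 0.8039, Oakdale 0.7070, Millford 0.6251, Claybrook 0.4064, Pinehurst 0.2701, Rivermont 0.1875.
The surplus seats go to Stonebridge, Oakdale, Millford.

Oakdale=5, Rivermont=3, Pinehurst=4, Claybrook=1, Stonebridge=4, Millford=2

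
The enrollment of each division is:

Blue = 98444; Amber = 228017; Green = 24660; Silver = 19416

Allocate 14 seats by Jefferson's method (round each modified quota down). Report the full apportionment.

Standard divisor 370537/14 ≈ 26466.929; standard quotas: Blue 3.720, Amber 8.615, Green 0.932, Silver 0.734.
Rounding down gives 3, 8, 0, 0 = 11 seats, so the divisor must be adjusted.
With modified divisor 23700: modified quotas Blue 4.154, Amber 9.621, Green 1.041, Silver 0.819.
Rounding down: Blue 4, Amber 9, Green 1, Silver 0 (total 14).

Blue 4, Amber 9, Green 1, Silver 0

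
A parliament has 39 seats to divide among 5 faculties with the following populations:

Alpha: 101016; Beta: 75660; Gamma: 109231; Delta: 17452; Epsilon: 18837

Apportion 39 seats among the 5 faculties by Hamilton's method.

Alpha: 12; Beta: 9; Gamma: 13; Delta: 2; Epsilon: 3

The standard divisor is 322196/39 ≈ 8261.436.
Standard quotas: Alpha 12.2274, Beta 9.1582, Gamma 13.2218, Delta 2.1125, Epsilon 2.2801.
Lower quotas: Alpha 12, Beta 9, Gamma 13, Delta 2, Epsilon 2 (sum 38, leaving 1 seat).
Remainders in descending order: Epsilon 0.2801, Alpha 0.2274, Gamma 0.2218, Beta 0.1582, Delta 0.1125.
Largest remainder: Epsilon receives the extra seat.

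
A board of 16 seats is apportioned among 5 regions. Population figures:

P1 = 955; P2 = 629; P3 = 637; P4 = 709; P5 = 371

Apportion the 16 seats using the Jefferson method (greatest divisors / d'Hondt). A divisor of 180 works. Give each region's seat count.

P1=5; P2=3; P3=3; P4=3; P5=2

With modified divisor 180: modified quotas P1 5.306, P2 3.494, P3 3.539, P4 3.939, P5 2.061.
Rounding down: P1 5, P2 3, P3 3, P4 3, P5 2 (total 16).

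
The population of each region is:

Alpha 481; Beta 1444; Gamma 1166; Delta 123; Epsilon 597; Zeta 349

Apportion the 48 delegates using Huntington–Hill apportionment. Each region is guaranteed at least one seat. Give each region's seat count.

Alpha=6; Beta=17; Gamma=13; Delta=1; Epsilon=7; Zeta=4

With divisor 87: modified quotas Alpha 5.529, Beta 16.598, Gamma 13.402, Delta 1.414, Epsilon 6.862, Zeta 4.011.
Geometric-mean thresholds: Alpha √(5·6)=5.477, Beta √(16·17)=16.492, Gamma √(13·14)=13.491, Delta √(1·2)=1.414, Epsilon √(6·7)=6.481, Zeta √(4·5)=4.472.
Each quota rounded against its threshold gives Alpha 6, Beta 17, Gamma 13, Delta 1, Epsilon 7, Zeta 4 (total 48).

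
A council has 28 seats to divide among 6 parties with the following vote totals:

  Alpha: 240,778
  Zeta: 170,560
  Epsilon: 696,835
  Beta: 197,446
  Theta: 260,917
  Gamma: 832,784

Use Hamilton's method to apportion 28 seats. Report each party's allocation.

Standard divisor: 2399320 ÷ 28 = 85690.
Standard quotas: Alpha 2.8099, Zeta 1.9904, Epsilon 8.1320, Beta 2.3042, Theta 3.0449, Gamma 9.7186.
Lower quotas: Alpha 2, Zeta 1, Epsilon 8, Beta 2, Theta 3, Gamma 9 (sum 25, leaving 3 seats).
Remainders in descending order: Zeta 0.9904, Alpha 0.8099, Gamma 0.7186, Beta 0.3042, Epsilon 0.1320, Theta 0.0449.
Largest remainders: Zeta, Alpha, Gamma receive the extra seats.

Alpha: 3, Zeta: 2, Epsilon: 8, Beta: 2, Theta: 3, Gamma: 10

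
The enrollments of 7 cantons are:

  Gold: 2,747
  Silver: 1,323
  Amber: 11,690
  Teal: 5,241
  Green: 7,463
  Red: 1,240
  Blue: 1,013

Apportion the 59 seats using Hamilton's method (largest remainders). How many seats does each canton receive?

Gold 5, Silver 3, Amber 23, Teal 10, Green 14, Red 2, Blue 2

Total 30717; standard divisor 30717/59 ≈ 520.627.
Standard quotas: Gold 5.2763, Silver 2.5412, Amber 22.4537, Teal 10.0667, Green 14.3346, Red 2.3817, Blue 1.9457.
Lower quotas: Gold 5, Silver 2, Amber 22, Teal 10, Green 14, Red 2, Blue 1 (sum 56, leaving 3 seats).
Remainders in descending order: Blue 0.9457, Silver 0.5412, Amber 0.4537, Red 0.3817, Green 0.3346, Gold 0.2763, Teal 0.0667.
Largest remainders: Blue, Silver, Amber receive the extra seats.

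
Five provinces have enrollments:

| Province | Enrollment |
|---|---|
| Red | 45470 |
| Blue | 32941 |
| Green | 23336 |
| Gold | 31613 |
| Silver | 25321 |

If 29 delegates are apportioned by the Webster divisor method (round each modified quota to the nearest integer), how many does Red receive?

Standard divisor 158681/29 ≈ 5471.759; standard quotas: Red 8.310, Blue 6.020, Green 4.265, Gold 5.777, Silver 4.628.
Rounding to the nearest integer gives Red 8, Blue 6, Green 4, Gold 6, Silver 5 — total 29, matching the house size, so no adjustment is needed.
Red receives 8.

8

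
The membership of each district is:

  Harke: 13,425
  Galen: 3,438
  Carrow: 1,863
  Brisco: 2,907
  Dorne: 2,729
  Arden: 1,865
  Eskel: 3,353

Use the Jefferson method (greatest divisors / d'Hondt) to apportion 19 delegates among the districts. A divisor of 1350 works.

With modified divisor 1350: modified quotas Harke 9.944, Galen 2.547, Carrow 1.380, Brisco 2.153, Dorne 2.021, Arden 1.381, Eskel 2.484.
Rounding down: Harke 9, Galen 2, Carrow 1, Brisco 2, Dorne 2, Arden 1, Eskel 2 (total 19).

Harke=9, Galen=2, Carrow=1, Brisco=2, Dorne=2, Arden=1, Eskel=2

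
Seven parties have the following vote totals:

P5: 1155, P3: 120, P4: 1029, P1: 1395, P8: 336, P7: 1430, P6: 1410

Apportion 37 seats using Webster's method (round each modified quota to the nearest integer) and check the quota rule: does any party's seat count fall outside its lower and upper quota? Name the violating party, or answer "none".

Standard quotas: P5 6.216, P3 0.646, P4 5.538, P1 7.508, P8 1.808, P7 7.696, P6 7.588.
Webster allocation: P5 6, P3 1, P4 5, P1 7, P8 2, P7 8, P6 8.
Every allocation lies between the lower and upper quota.

none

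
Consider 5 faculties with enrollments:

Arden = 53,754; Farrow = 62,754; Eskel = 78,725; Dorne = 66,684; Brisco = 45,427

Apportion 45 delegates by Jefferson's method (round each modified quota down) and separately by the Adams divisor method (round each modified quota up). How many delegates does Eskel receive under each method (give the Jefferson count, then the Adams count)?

Jefferson: Arden 8, Farrow 9, Eskel 12, Dorne 10, Brisco 6.
Adams: Arden 8, Farrow 9, Eskel 11, Dorne 10, Brisco 7.
Eskel gets 12 under Jefferson and 11 under Adams.

12 and 11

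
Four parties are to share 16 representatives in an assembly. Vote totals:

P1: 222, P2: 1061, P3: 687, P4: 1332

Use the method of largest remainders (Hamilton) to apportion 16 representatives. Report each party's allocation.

Total 3302; standard divisor 3302/16 ≈ 206.375.
Standard quotas: P1 1.076, P2 5.141, P3 3.329, P4 6.454.
Lower quotas: P1 1, P2 5, P3 3, P4 6 (sum 15, leaving 1 seat).
Remainders in descending order: P4 0.454, P3 0.329, P2 0.141, P1 0.076.
Largest remainder: P4 receives the extra seat.

P1 1, P2 5, P3 3, P4 7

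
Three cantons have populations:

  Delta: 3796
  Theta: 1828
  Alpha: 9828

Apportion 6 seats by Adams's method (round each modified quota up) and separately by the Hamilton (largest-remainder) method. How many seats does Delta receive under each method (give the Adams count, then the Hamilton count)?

Adams: Delta 2, Theta 1, Alpha 3.
Hamilton: Delta 1, Theta 1, Alpha 4.
Delta gets 2 under Adams and 1 under Hamilton.

2 and 1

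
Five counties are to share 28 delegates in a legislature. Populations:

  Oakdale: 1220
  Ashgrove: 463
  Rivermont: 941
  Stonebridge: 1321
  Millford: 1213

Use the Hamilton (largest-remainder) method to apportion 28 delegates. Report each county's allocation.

Oakdale=7; Ashgrove=2; Rivermont=5; Stonebridge=7; Millford=7

Standard divisor: 5158 ÷ 28 ≈ 184.214.
Standard quotas: Oakdale 6.623, Ashgrove 2.513, Rivermont 5.108, Stonebridge 7.171, Millford 6.585.
Lower quotas: Oakdale 6, Ashgrove 2, Rivermont 5, Stonebridge 7, Millford 6 (sum 26, leaving 2 seats).
Remainders in descending order: Oakdale 0.623, Millford 0.585, Ashgrove 0.513, Stonebridge 0.171, Rivermont 0.108.
The surplus seats go to Oakdale, Millford.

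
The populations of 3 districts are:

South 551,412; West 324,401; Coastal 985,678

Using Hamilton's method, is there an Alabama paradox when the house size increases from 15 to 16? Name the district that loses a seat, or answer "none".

none

At 15 seats: South 4, West 3, Coastal 8.
At 16 seats: South 5, West 3, Coastal 8.
No district's allocation decreased.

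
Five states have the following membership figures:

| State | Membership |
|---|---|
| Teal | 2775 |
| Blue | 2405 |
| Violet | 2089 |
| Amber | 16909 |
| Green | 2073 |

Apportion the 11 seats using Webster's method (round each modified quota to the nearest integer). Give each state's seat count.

Teal 1, Blue 1, Violet 1, Amber 7, Green 1

Standard divisor 26251/11 ≈ 2386.455; standard quotas: Teal 1.163, Blue 1.008, Violet 0.875, Amber 7.085, Green 0.869.
Rounding to the nearest integer gives Teal 1, Blue 1, Violet 1, Amber 7, Green 1 — total 11, matching the house size, so no adjustment is needed.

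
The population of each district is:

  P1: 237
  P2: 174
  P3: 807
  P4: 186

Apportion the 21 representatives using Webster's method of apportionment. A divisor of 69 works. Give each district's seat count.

P1 3; P2 3; P3 12; P4 3

With modified divisor 69: modified quotas P1 3.435, P2 2.522, P3 11.696, P4 2.696.
Rounding to the nearest integer: P1 3, P2 3, P3 12, P4 3 (total 21).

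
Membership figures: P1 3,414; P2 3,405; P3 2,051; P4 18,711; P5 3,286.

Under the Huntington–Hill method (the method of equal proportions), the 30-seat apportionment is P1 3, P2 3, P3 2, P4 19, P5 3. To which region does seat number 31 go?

Priority for the next seat is population ÷ (√(s·(s+1))).
Priorities: P1 985.537, P2 982.939, P3 837.317, P4 959.854, P5 948.586.
Highest priority: P1.

P1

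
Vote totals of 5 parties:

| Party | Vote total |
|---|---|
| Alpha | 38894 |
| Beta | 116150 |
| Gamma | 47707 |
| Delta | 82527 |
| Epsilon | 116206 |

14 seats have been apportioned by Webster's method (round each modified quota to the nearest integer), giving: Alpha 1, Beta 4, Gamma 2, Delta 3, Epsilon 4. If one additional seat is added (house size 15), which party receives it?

Priority for the next seat is population ÷ (current seats + 0.5).
Priorities: Alpha 25929.333, Beta 25811.111, Gamma 19082.800, Delta 23579.143, Epsilon 25823.556.
Highest priority: Alpha.

Alpha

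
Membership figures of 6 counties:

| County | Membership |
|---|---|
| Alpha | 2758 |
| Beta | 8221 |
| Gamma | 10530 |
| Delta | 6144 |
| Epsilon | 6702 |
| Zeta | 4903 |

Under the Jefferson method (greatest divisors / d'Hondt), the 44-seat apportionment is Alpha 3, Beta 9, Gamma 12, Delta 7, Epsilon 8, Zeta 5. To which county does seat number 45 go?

Beta

Priority for the next seat is population ÷ (current seats + 1).
Priorities: Alpha 689.500, Beta 822.100, Gamma 810.000, Delta 768.000, Epsilon 744.667, Zeta 817.167.
Highest priority: Beta.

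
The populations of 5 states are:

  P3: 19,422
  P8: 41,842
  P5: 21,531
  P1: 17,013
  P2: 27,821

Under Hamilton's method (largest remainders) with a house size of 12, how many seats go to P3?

Total 127629; standard divisor 127629/12 ≈ 10635.75.
Standard quotas: P3 1.8261, P8 3.9341, P5 2.0244, P1 1.5996, P2 2.6158.
Lower quotas: P3 1, P8 3, P5 2, P1 1, P2 2 (sum 9, leaving 3 seats).
Remainders in descending order: P8 0.9341, P3 0.8261, P2 0.6158, P1 0.5996, P5 0.0244.
The surplus seats go to P8, P3, P2.
P3 receives 2.

2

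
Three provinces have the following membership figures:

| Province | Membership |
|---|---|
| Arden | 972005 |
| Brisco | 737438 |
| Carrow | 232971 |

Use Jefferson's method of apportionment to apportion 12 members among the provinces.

Standard divisor 1942414/12 ≈ 161867.833; standard quotas: Arden 6.005, Brisco 4.556, Carrow 1.439.
Rounding down gives 6, 4, 1 = 11 seats, so the divisor must be adjusted.
With modified divisor 143200: modified quotas Arden 6.788, Brisco 5.150, Carrow 1.627.
Rounding down: Arden 6, Brisco 5, Carrow 1 (total 12).

Arden 6, Brisco 5, Carrow 1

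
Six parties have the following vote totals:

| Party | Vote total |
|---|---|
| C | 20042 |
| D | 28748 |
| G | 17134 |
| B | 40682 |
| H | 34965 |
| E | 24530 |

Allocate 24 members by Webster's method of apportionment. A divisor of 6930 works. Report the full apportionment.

With modified divisor 6930: modified quotas C 2.892, D 4.148, G 2.472, B 5.870, H 5.045, E 3.540.
Rounding to the nearest integer: C 3, D 4, G 2, B 6, H 5, E 4 (total 24).

C 3; D 4; G 2; B 6; H 5; E 4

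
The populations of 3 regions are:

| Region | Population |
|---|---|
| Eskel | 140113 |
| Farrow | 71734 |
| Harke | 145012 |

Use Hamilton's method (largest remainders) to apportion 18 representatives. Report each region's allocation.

Standard divisor: 356859 ÷ 18 ≈ 19825.5.
Standard quotas: Eskel 7.0673, Farrow 3.6183, Harke 7.3144.
Lower quotas: Eskel 7, Farrow 3, Harke 7 (sum 17, leaving 1 seat).
Remainders in descending order: Farrow 0.6183, Harke 0.3144, Eskel 0.0673.
Largest remainder: Farrow receives the extra seat.

Eskel: 7, Farrow: 4, Harke: 7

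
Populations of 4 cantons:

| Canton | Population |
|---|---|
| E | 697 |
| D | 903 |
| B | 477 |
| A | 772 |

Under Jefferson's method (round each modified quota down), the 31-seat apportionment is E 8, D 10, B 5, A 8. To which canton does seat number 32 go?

Priority for the next seat is population ÷ (current seats + 1).
Priorities: E 77.444, D 82.091, B 79.500, A 85.778.
Highest priority: A.

A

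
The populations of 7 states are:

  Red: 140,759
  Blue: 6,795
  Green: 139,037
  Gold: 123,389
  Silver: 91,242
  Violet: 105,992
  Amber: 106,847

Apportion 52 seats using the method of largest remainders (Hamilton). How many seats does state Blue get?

Standard divisor: 714061 ÷ 52 ≈ 13731.942.
Standard quotas: Red 10.2505, Blue 0.4948, Green 10.1251, Gold 8.9855, Silver 6.6445, Violet 7.7186, Amber 7.7809.
Lower quotas: Red 10, Blue 0, Green 10, Gold 8, Silver 6, Violet 7, Amber 7 (sum 48, leaving 4 seats).
Remainders in descending order: Gold 0.9855, Amber 0.7809, Violet 0.7186, Silver 0.6445, Blue 0.4948, Red 0.2505, Green 0.1251.
The surplus seats go to Gold, Amber, Violet, Silver.
Blue receives 0.

0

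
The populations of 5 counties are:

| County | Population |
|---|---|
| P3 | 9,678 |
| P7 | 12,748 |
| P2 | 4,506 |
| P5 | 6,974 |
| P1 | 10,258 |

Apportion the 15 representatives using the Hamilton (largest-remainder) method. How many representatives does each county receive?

P3=3; P7=4; P2=2; P5=2; P1=4

Standard divisor: 44164 ÷ 15 ≈ 2944.267.
Standard quotas: P3 3.2871, P7 4.3298, P2 1.5304, P5 2.3687, P1 3.4841.
Lower quotas: P3 3, P7 4, P2 1, P5 2, P1 3 (sum 13, leaving 2 seats).
Remainders in descending order: P2 0.5304, P1 0.4841, P5 0.3687, P7 0.3298, P3 0.2871.
Largest remainders: P2, P1 receive the extra seats.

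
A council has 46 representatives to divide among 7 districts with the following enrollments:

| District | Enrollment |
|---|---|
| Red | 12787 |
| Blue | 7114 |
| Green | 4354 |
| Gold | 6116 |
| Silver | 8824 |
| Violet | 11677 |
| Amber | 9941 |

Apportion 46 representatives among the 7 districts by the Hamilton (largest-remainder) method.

Red=10, Blue=5, Green=3, Gold=5, Silver=7, Violet=9, Amber=7

Total 60813; standard divisor 60813/46 ≈ 1322.022.
Standard quotas: Red 9.6723, Blue 5.3812, Green 3.2934, Gold 4.6262, Silver 6.6746, Violet 8.8327, Amber 7.5195.
Lower quotas: Red 9, Blue 5, Green 3, Gold 4, Silver 6, Violet 8, Amber 7 (sum 42, leaving 4 seats).
Remainders in descending order: Violet 0.8327, Silver 0.6746, Red 0.6723, Gold 0.6262, Amber 0.5195, Blue 0.3812, Green 0.2934.
Largest remainders: Violet, Silver, Red, Gold receive the extra seats.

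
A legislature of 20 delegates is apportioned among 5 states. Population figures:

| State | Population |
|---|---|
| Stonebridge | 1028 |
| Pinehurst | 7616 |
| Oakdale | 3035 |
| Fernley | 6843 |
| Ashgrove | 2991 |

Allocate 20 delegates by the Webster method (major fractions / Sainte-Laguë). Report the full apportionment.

Stonebridge=1, Pinehurst=7, Oakdale=3, Fernley=6, Ashgrove=3

Standard divisor 21513/20 ≈ 1075.65; standard quotas: Stonebridge 0.956, Pinehurst 7.080, Oakdale 2.822, Fernley 6.362, Ashgrove 2.781.
Rounding to the nearest integer gives Stonebridge 1, Pinehurst 7, Oakdale 3, Fernley 6, Ashgrove 3 — total 20, matching the house size, so no adjustment is needed.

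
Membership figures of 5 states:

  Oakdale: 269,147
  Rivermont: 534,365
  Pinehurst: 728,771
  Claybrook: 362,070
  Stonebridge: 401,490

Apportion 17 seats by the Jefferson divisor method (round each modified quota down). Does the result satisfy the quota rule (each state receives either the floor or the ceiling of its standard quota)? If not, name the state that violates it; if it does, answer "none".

Standard quotas: Oakdale 1.993, Rivermont 3.957, Pinehurst 5.396, Claybrook 2.681, Stonebridge 2.973.
Jefferson allocation: Oakdale 2, Rivermont 4, Pinehurst 6, Claybrook 2, Stonebridge 3.
Every allocation lies between the lower and upper quota.

none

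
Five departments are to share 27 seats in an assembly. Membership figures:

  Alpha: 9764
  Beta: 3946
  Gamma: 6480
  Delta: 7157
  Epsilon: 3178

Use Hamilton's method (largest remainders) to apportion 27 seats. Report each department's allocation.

Total 30525; standard divisor 30525/27 ≈ 1130.556.
Standard quotas: Alpha 8.6365, Beta 3.4903, Gamma 5.7317, Delta 6.3305, Epsilon 2.8110.
Lower quotas: Alpha 8, Beta 3, Gamma 5, Delta 6, Epsilon 2 (sum 24, leaving 3 seats).
Remainders in descending order: Epsilon 0.8110, Gamma 0.7317, Alpha 0.6365, Beta 0.4903, Delta 0.3305.
Largest remainders: Epsilon, Gamma, Alpha receive the extra seats.

Alpha: 9; Beta: 3; Gamma: 6; Delta: 6; Epsilon: 3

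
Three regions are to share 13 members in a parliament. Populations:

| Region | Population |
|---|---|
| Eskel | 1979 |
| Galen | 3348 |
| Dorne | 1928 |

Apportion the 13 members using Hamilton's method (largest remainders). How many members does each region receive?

Eskel=4, Galen=6, Dorne=3

The standard divisor is 7255/13 ≈ 558.077.
Standard quotas: Eskel 3.546, Galen 5.999, Dorne 3.455.
Lower quotas: Eskel 3, Galen 5, Dorne 3 (sum 11, leaving 2 seats).
Remainders in descending order: Galen 0.999, Eskel 0.546, Dorne 0.455.
Largest remainders: Galen, Eskel receive the extra seats.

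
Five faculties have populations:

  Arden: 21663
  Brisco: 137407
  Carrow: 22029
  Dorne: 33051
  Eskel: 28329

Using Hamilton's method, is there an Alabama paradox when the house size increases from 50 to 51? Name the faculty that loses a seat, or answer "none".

At 50 seats: Arden 4, Brisco 28, Carrow 5, Dorne 7, Eskel 6.
At 51 seats: Arden 4, Brisco 29, Carrow 5, Dorne 7, Eskel 6.
No faculty's allocation decreased.

none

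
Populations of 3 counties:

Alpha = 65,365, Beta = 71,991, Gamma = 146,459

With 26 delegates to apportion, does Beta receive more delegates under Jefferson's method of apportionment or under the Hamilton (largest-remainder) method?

Jefferson: Alpha 6, Beta 6, Gamma 14.
Hamilton: Alpha 6, Beta 7, Gamma 13.
Beta gets 6 under Jefferson and 7 under Hamilton.

Hamilton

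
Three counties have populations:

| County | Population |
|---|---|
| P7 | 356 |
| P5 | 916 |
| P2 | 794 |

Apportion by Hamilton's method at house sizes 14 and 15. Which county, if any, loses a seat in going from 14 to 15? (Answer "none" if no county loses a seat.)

At 14 seats: P7 3, P5 6, P2 5.
At 15 seats: P7 2, P5 7, P2 6.
P7 drops from 3 to 2.

P7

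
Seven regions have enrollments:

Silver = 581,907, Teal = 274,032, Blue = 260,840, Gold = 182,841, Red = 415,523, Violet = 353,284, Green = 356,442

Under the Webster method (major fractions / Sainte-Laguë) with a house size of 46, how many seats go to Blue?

Standard divisor 2424869/46 ≈ 52714.543; standard quotas: Silver 11.039, Teal 5.198, Blue 4.948, Gold 3.469, Red 7.883, Violet 6.702, Green 6.762.
Rounding to the nearest integer gives Silver 11, Teal 5, Blue 5, Gold 3, Red 8, Violet 7, Green 7 — total 46, matching the house size, so no adjustment is needed.
Blue receives 5.

5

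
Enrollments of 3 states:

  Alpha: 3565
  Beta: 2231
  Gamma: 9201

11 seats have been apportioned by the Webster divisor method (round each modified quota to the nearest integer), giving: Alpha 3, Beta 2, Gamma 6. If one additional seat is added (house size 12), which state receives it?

Gamma

Priority for the next seat is population ÷ (current seats + 0.5).
Priorities: Alpha 1018.571, Beta 892.400, Gamma 1415.538.
Highest priority: Gamma.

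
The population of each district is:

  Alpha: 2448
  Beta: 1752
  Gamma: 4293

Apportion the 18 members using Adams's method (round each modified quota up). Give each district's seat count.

Standard divisor 8493/18 ≈ 471.833; standard quotas: Alpha 5.188, Beta 3.713, Gamma 9.099.
Rounding up gives 6, 4, 10 = 20 seats, so the divisor must be adjusted.
With modified divisor 500: modified quotas Alpha 4.896, Beta 3.504, Gamma 8.586.
Rounding up: Alpha 5, Beta 4, Gamma 9 (total 18).

Alpha: 5, Beta: 4, Gamma: 9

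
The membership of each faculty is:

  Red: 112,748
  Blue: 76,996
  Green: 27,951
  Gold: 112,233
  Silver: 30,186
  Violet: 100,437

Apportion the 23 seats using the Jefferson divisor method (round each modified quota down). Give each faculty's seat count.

Standard divisor 460551/23 ≈ 20023.957; standard quotas: Red 5.631, Blue 3.845, Green 1.396, Gold 5.605, Silver 1.507, Violet 5.016.
Rounding down gives 5, 3, 1, 5, 1, 5 = 20 seats, so the divisor must be adjusted.
With modified divisor 17700: modified quotas Red 6.370, Blue 4.350, Green 1.579, Gold 6.341, Silver 1.705, Violet 5.674.
Rounding down: Red 6, Blue 4, Green 1, Gold 6, Silver 1, Violet 5 (total 23).

Red: 6; Blue: 4; Green: 1; Gold: 6; Silver: 1; Violet: 5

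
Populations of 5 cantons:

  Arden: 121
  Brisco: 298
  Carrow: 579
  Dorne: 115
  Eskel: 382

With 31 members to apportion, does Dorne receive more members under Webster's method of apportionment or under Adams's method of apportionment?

Adams

Webster: Arden 3, Brisco 6, Carrow 12, Dorne 2, Eskel 8.
Adams: Arden 3, Brisco 6, Carrow 11, Dorne 3, Eskel 8.
Dorne gets 2 under Webster and 3 under Adams.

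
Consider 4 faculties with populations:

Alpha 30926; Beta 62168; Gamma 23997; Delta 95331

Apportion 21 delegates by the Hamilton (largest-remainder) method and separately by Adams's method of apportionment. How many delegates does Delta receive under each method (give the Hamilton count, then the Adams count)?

10 and 9

Hamilton: Alpha 3, Beta 6, Gamma 2, Delta 10.
Adams: Alpha 3, Beta 6, Gamma 3, Delta 9.
Delta gets 10 under Hamilton and 9 under Adams.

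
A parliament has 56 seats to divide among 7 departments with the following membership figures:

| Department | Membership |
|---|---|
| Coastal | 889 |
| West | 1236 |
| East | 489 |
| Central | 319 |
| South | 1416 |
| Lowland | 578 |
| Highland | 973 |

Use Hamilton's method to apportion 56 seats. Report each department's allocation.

Coastal 8; West 12; East 5; Central 3; South 13; Lowland 6; Highland 9

The standard divisor is 5900/56 ≈ 105.357.
Standard quotas: Coastal 8.438, West 11.732, East 4.641, Central 3.028, South 13.440, Lowland 5.486, Highland 9.235.
Lower quotas: Coastal 8, West 11, East 4, Central 3, South 13, Lowland 5, Highland 9 (sum 53, leaving 3 seats).
Remainders in descending order: West 0.732, East 0.641, Lowland 0.486, South 0.440, Coastal 0.438, Highland 0.235, Central 0.028.
Largest remainders: West, East, Lowland receive the extra seats.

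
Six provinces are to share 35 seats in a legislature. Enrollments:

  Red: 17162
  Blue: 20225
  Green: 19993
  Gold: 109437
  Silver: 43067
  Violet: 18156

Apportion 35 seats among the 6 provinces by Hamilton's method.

Red: 3; Blue: 3; Green: 3; Gold: 17; Silver: 6; Violet: 3

Total 228040; standard divisor 228040/35 ≈ 6515.429.
Standard quotas: Red 2.6341, Blue 3.1042, Green 3.0686, Gold 16.7966, Silver 6.6100, Violet 2.7866.
Lower quotas: Red 2, Blue 3, Green 3, Gold 16, Silver 6, Violet 2 (sum 32, leaving 3 seats).
Remainders in descending order: Gold 0.7966, Violet 0.7866, Red 0.6341, Silver 0.6100, Blue 0.1042, Green 0.0686.
Largest remainders: Gold, Violet, Red receive the extra seats.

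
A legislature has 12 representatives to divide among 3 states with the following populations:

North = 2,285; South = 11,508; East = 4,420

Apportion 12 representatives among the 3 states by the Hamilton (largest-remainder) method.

North 1, South 8, East 3

Total 18213; standard divisor 18213/12 ≈ 1517.75.
Standard quotas: North 1.5055, South 7.5823, East 2.9122.
Lower quotas: North 1, South 7, East 2 (sum 10, leaving 2 seats).
Remainders in descending order: East 0.9122, South 0.5823, North 0.5055.
Largest remainders: East, South receive the extra seats.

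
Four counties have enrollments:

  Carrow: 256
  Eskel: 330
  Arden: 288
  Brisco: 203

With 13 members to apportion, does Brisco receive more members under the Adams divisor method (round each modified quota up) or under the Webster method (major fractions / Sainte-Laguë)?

Adams: Carrow 3, Eskel 4, Arden 3, Brisco 3.
Webster: Carrow 3, Eskel 4, Arden 4, Brisco 2.
Brisco gets 3 under Adams and 2 under Webster.

Adams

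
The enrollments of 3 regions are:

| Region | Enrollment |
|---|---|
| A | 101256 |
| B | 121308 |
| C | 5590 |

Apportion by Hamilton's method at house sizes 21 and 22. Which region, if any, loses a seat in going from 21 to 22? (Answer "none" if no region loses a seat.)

C

At 21 seats: A 9, B 11, C 1.
At 22 seats: A 10, B 12, C 0.
C drops from 1 to 0.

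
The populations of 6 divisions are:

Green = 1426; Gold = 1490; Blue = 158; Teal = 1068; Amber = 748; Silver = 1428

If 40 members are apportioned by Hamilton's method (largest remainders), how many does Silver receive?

Standard divisor: 6318 ÷ 40 ≈ 157.95.
Standard quotas: Green 9.028, Gold 9.433, Blue 1.000, Teal 6.762, Amber 4.736, Silver 9.041.
Lower quotas: Green 9, Gold 9, Blue 1, Teal 6, Amber 4, Silver 9 (sum 38, leaving 2 seats).
Remainders in descending order: Teal 0.762, Amber 0.736, Gold 0.433, Silver 0.041, Green 0.028, Blue 0.000.
Largest remainders: Teal, Amber receive the extra seats.
Silver receives 9.

9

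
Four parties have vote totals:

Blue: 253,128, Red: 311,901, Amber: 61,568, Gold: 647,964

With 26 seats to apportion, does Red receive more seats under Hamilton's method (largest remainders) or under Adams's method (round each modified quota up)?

Hamilton: Blue 5, Red 7, Amber 1, Gold 13.
Adams: Blue 5, Red 6, Amber 2, Gold 13.
Red gets 7 under Hamilton and 6 under Adams.

Hamilton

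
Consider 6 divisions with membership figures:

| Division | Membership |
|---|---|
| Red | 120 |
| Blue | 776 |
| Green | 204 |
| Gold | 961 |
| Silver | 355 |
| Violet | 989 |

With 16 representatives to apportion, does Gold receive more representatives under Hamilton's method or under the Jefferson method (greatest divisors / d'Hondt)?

Hamilton: Red 0, Blue 4, Green 1, Gold 4, Silver 2, Violet 5.
Jefferson: Red 0, Blue 4, Green 1, Gold 5, Silver 1, Violet 5.
Gold gets 4 under Hamilton and 5 under Jefferson.

Jefferson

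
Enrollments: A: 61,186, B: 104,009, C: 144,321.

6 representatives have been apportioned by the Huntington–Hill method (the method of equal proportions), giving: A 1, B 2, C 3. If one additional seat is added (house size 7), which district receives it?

Priority for the next seat is population ÷ (√(s·(s+1))).
Priorities: A 43265.036, B 42461.496, C 41661.884.
Highest priority: A.

A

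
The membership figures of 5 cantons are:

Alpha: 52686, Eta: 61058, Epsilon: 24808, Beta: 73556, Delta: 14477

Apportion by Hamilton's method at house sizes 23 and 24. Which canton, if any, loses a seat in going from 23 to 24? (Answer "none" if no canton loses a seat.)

Delta

At 23 seats: Alpha 5, Eta 6, Epsilon 3, Beta 7, Delta 2.
At 24 seats: Alpha 6, Eta 6, Epsilon 3, Beta 8, Delta 1.
Delta drops from 2 to 1.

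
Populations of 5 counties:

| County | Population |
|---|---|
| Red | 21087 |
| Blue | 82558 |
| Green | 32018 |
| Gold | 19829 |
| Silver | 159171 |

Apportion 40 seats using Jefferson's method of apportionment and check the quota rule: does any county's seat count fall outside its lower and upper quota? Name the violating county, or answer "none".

none

Standard quotas: Red 2.681, Blue 10.495, Green 4.070, Gold 2.521, Silver 20.234.
Jefferson allocation: Red 2, Blue 11, Green 4, Gold 2, Silver 21.
Every allocation lies between the lower and upper quota.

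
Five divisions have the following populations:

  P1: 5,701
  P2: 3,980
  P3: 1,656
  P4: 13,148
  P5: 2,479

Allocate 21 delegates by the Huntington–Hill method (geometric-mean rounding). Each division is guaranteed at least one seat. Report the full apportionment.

P1 5; P2 3; P3 1; P4 10; P5 2

With divisor 1264: modified quotas P1 4.510, P2 3.149, P3 1.310, P4 10.402, P5 1.961.
Geometric-mean thresholds: P1 √(4·5)=4.472, P2 √(3·4)=3.464, P3 √(1·2)=1.414, P4 √(10·11)=10.488, P5 √(1·2)=1.414.
Each quota rounded against its threshold gives P1 5, P2 3, P3 1, P4 10, P5 2 (total 21).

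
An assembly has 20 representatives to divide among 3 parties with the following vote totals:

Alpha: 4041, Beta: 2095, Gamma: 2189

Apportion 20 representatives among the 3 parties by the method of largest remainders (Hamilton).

Alpha 10, Beta 5, Gamma 5

Total 8325; standard divisor 8325/20 ≈ 416.25.
Standard quotas: Alpha 9.708, Beta 5.033, Gamma 5.259.
Lower quotas: Alpha 9, Beta 5, Gamma 5 (sum 19, leaving 1 seat).
Remainders in descending order: Alpha 0.708, Gamma 0.259, Beta 0.033.
The surplus seat goes to Alpha.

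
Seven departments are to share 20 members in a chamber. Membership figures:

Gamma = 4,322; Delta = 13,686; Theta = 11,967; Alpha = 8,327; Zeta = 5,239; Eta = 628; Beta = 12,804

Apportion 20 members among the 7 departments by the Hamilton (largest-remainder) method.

Total 56973; standard divisor 56973/20 ≈ 2848.65.
Standard quotas: Gamma 1.5172, Delta 4.8044, Theta 4.2009, Alpha 2.9231, Zeta 1.8391, Eta 0.2205, Beta 4.4948.
Lower quotas: Gamma 1, Delta 4, Theta 4, Alpha 2, Zeta 1, Eta 0, Beta 4 (sum 16, leaving 4 seats).
Remainders in descending order: Alpha 0.9231, Zeta 0.8391, Delta 0.8044, Gamma 0.5172, Beta 0.4948, Eta 0.2205, Theta 0.2009.
The surplus seats go to Alpha, Zeta, Delta, Gamma.

Gamma: 2, Delta: 5, Theta: 4, Alpha: 3, Zeta: 2, Eta: 0, Beta: 4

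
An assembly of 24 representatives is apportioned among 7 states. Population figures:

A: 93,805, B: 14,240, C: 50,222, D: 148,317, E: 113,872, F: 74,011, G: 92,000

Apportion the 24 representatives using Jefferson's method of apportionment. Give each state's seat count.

A 4; B 0; C 2; D 6; E 5; F 3; G 4

Standard divisor 586467/24 ≈ 24436.125; standard quotas: A 3.839, B 0.583, C 2.055, D 6.070, E 4.660, F 3.029, G 3.765.
Rounding down gives 3, 0, 2, 6, 4, 3, 3 = 21 seats, so the divisor must be adjusted.
With modified divisor 22000: modified quotas A 4.264, B 0.647, C 2.283, D 6.742, E 5.176, F 3.364, G 4.182.
Rounding down: A 4, B 0, C 2, D 6, E 5, F 3, G 4 (total 24).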